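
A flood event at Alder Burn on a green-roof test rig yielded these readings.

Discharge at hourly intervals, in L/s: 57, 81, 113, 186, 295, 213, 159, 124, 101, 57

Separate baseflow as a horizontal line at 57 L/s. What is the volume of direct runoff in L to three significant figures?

Direct-runoff ordinates (Q − Q_b): 0.0, 24.0, 56.0, 129.0, 238.0, 156.0, 102.0, 67.0, 44.0, 0.0 L/s.
ΣQ_DR = 816.0 L/s.
With Δt = 1 h = 3600 s, V = ΣQ_DR · Δt = 816.0 × 3600 = 2.94 × 10^6 L.

V ≈ 2.94 × 10^6 L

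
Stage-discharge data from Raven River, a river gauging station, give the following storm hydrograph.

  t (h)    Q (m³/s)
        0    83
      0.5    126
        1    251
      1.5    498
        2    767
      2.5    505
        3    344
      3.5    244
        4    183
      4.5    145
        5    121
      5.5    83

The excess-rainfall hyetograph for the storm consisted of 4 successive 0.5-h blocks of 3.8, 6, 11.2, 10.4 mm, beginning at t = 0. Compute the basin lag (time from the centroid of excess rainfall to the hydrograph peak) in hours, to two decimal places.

t_L ≈ 0.80 h

Centroid of excess rainfall: t_c = Σ P_i·t̄_i / ΣP_i = 1.1990 h (block centres at 0.25, 0.75, 1.25, 1.75 h).
Hydrograph peak occurs at t = 2 h, so basin lag t_L = 2 − 1.1990 = 0.80 h.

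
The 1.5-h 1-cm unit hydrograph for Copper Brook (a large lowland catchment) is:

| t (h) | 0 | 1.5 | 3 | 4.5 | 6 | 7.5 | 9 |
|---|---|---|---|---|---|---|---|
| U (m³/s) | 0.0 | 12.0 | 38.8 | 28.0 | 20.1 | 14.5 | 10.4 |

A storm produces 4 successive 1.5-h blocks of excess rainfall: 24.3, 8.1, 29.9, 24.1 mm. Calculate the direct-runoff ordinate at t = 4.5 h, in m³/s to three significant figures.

By discrete convolution, Q_j = Σ (P_i / 10 mm) · U_{j−i}.
At t = 4.5 h (j=3): Q = (24.3/10)·28.0 + (8.1/10)·38.8 + (29.9/10)·12.0 + (24.1/10)·0.0 = 135 m³/s.

Q ≈ 135 m³/s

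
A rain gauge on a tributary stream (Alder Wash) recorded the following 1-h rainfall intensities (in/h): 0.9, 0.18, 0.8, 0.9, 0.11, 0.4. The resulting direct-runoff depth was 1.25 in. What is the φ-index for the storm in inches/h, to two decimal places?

Only the 3 blocks with intensity above φ contribute runoff: 0.9, 0.8, 0.9 in/h.
Σ(I−φ)·Δt = d  ⇒  (0.9+0.8+0.9 − 3φ)·1 = 1.25
φ = (2.600 − 1.25/1) / 3 = 0.45 in/h.

φ ≈ 0.45 in/h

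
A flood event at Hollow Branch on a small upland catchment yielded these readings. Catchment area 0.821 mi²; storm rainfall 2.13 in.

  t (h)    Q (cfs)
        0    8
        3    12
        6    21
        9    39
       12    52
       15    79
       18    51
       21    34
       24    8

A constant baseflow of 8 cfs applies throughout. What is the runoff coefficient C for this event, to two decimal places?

ΣQ_DR = 232.0 cfs; V = ΣQ_DR·Δt = 2.506 × 10^6 ft³.
Runoff depth d = V / A = 1.314 in.
C = d / P = 1.314 / 2.13 = 0.62.

C ≈ 0.62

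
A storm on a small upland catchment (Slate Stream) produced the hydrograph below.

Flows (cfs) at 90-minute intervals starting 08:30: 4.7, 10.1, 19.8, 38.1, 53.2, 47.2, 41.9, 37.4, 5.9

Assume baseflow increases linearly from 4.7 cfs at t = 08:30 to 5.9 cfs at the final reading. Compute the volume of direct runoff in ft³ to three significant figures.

Direct-runoff ordinates (Q − Q_b): 0.00, 5.25, 14.80, 32.95, 47.90, 41.75, 36.30, 31.65, 0.00 cfs.
ΣQ_DR = 210.6 cfs.
With Δt = 1.5 h = 5400 s, V = ΣQ_DR · Δt = 210.6 × 5400 = 1.14 × 10^6 ft³.

V ≈ 1.14 × 10^6 ft³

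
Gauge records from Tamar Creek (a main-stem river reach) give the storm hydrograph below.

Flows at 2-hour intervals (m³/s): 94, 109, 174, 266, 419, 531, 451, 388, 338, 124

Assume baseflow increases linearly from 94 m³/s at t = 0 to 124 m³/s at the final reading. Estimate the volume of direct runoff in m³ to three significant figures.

V ≈ 1.30 × 10^7 m³

Direct-runoff ordinates (Q − Q_b): 0.00, 11.67, 73.33, 162.00, 311.67, 420.33, 337.00, 270.67, 217.33, 0.00 m³/s.
ΣQ_DR = 1804 m³/s.
With Δt = 2 h = 7200 s, V = ΣQ_DR · Δt = 1804 × 7200 = 1.30 × 10^7 m³.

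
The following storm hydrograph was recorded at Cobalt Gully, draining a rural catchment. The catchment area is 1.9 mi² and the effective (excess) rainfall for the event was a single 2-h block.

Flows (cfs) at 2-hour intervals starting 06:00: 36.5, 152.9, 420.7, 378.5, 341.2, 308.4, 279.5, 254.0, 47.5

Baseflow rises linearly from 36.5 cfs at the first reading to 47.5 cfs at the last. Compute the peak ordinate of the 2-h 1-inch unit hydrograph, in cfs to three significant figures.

U_p ≈ 127 cfs

Direct runoff: 0.00, 115.03, 381.45, 337.88, 299.20, 265.02, 234.75, 207.88, 0.00 cfs; ΣQ_DR = 1841 cfs, peak = 381.45 cfs.
Runoff depth d = ΣQ_DR·Δt / A = 1841 × 7200 / (1.9 mi²) = 3.003 in.
The 1-inch UH is the DRH scaled by (1 in)/d, so U_p = 381.45 × 1/3.003 = 127 cfs.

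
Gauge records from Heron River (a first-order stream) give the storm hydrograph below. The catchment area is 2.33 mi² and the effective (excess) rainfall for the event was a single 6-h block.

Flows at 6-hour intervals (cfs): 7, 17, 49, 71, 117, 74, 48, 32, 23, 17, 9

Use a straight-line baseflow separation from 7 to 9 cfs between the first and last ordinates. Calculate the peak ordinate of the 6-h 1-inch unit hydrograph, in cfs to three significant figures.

U_p ≈ 72.8 cfs

Direct runoff: 0.00, 9.80, 41.60, 63.40, 109.20, 66.00, 39.80, 23.60, 14.40, 8.20, 0.00 cfs; ΣQ_DR = 376.0 cfs, peak = 109.20 cfs.
Runoff depth d = ΣQ_DR·Δt / A = 376.0 × 21600 / (2.33 mi²) = 1.500 in.
The 1-inch UH is the DRH scaled by (1 in)/d, so U_p = 109.20 × 1/1.500 = 72.8 cfs.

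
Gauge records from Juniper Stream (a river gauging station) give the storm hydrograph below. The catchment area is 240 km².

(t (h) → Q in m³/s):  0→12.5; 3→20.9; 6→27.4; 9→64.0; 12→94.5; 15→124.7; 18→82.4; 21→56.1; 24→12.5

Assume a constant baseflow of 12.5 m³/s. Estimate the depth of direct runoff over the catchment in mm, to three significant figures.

d ≈ 17.2 mm

Direct runoff: 0.0, 8.4, 14.9, 51.5, 82.0, 112.2, 69.9, 43.6, 0.0 m³/s; ΣQ_DR = 382.5 m³/s.
V = ΣQ_DR · Δt = 382.5 × 10800 s = 4.131 × 10^6 m³.
Over A = 240 km², depth = V / A = 17.2 mm.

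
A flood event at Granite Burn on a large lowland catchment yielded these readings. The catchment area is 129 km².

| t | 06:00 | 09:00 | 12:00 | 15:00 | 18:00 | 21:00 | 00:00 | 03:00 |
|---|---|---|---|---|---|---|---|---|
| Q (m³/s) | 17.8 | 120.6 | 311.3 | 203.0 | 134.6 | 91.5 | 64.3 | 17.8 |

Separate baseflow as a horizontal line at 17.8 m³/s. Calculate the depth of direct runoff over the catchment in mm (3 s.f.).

d ≈ 68.5 mm

Direct runoff: 0.0, 102.8, 293.5, 185.2, 116.8, 73.7, 46.5, 0.0 m³/s; ΣQ_DR = 818.5 m³/s.
V = ΣQ_DR · Δt = 818.5 × 10800 s = 8.840 × 10^6 m³.
Over A = 129 km², depth = V / A = 68.5 mm.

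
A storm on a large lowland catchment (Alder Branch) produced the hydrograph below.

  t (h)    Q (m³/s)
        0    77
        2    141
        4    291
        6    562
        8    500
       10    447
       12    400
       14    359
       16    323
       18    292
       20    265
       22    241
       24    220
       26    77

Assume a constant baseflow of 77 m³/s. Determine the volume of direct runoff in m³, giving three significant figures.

Direct-runoff ordinates (Q − Q_b): 0.0, 64.0, 214.0, 485.0, 423.0, 370.0, 323.0, 282.0, 246.0, 215.0, 188.0, 164.0, 143.0, 0.0 m³/s.
ΣQ_DR = 3117 m³/s.
With Δt = 2 h = 7200 s, V = ΣQ_DR · Δt = 3117 × 7200 = 2.24 × 10^7 m³.

V ≈ 2.24 × 10^7 m³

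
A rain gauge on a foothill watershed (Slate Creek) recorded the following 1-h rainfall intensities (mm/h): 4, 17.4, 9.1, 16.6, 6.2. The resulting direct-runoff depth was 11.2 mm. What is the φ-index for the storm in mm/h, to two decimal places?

Only the 2 blocks with intensity above φ contribute runoff: 17.4, 16.6 mm/h.
Σ(I−φ)·Δt = d  ⇒  (17.4+16.6 − 2φ)·1 = 11.2
φ = (34.00 − 11.2/1) / 2 = 11.40 mm/h.

φ ≈ 11.40 mm/h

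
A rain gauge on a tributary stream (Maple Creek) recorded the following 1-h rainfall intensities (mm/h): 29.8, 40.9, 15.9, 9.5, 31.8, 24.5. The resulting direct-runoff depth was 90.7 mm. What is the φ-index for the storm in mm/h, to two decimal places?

Only the 5 blocks with intensity above φ contribute runoff: 29.8, 40.9, 15.9, 31.8, 24.5 mm/h.
Σ(I−φ)·Δt = d  ⇒  (29.8+40.9+15.9+31.8+24.5 − 5φ)·1 = 90.7
φ = (142.9 − 90.7/1) / 5 = 10.44 mm/h.

φ ≈ 10.44 mm/h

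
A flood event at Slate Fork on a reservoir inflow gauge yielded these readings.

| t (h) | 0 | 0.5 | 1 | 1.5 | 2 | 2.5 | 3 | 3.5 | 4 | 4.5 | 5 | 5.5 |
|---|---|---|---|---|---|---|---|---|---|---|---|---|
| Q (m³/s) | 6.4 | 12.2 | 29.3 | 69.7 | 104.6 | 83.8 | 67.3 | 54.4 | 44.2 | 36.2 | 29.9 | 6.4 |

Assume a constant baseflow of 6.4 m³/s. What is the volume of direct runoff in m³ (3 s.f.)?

V ≈ 8.42 × 10^5 m³

Direct-runoff ordinates (Q − Q_b): 0.0, 5.8, 22.9, 63.3, 98.2, 77.4, 60.9, 48.0, 37.8, 29.8, 23.5, 0.0 m³/s.
ΣQ_DR = 467.6 m³/s.
With Δt = 0.5 h = 1800 s, V = ΣQ_DR · Δt = 467.6 × 1800 = 8.42 × 10^5 m³.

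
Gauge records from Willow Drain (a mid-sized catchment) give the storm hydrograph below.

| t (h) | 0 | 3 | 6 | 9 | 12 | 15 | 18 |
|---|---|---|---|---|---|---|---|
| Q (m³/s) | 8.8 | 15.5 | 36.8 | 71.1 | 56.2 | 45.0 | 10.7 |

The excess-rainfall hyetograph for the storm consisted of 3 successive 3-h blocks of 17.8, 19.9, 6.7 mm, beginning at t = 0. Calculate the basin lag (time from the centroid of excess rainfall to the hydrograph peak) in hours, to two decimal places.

Centroid of excess rainfall: t_c = Σ P_i·t̄_i / ΣP_i = 3.7500 h (block centres at 1.5, 4.5, 7.5 h).
Hydrograph peak occurs at t = 9 h, so basin lag t_L = 9 − 3.7500 = 5.25 h.

t_L ≈ 5.25 h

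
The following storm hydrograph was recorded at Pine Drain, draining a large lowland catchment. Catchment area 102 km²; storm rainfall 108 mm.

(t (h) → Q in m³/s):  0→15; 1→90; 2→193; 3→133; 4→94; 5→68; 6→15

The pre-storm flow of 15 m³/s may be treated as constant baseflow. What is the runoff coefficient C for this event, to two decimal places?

C ≈ 0.16

ΣQ_DR = 503.0 m³/s; V = ΣQ_DR·Δt = 1.811 × 10^6 m³.
Runoff depth d = V / A = 17.75 mm.
C = d / P = 17.75 / 108 = 0.16.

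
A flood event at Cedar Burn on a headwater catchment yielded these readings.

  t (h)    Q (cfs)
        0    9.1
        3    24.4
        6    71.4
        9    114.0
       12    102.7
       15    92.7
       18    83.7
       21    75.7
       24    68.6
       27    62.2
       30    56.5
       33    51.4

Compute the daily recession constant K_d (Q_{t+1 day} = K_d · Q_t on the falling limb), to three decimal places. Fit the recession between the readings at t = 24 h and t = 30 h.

K_d ≈ 0.460

Between t = 24 h and t = 30 h the flow falls from 68.6 to 56.5 cfs over 2×3 h = 6 h.
Per-interval ratio K = (56.5/68.6)^(1/2) = 0.9075; K_d = K^(24/3) = 0.460.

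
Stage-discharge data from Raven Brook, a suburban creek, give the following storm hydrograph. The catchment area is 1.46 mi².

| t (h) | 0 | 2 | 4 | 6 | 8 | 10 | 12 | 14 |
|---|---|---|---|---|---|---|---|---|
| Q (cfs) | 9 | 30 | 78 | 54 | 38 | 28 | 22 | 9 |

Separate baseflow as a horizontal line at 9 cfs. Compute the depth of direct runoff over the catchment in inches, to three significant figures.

Direct runoff: 0.0, 21.0, 69.0, 45.0, 29.0, 19.0, 13.0, 0.0 cfs; ΣQ_DR = 196.0 cfs.
V = ΣQ_DR · Δt = 196.0 × 7200 s = 1.411 × 10^6 ft³.
Over A = 1.46 mi², depth = V / A = 0.416 in.

d ≈ 0.416 in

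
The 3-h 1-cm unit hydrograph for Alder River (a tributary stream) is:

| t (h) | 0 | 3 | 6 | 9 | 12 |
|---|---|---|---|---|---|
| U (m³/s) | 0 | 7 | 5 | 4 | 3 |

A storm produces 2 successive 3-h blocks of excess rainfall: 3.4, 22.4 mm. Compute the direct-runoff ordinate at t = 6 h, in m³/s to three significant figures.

By discrete convolution, Q_j = Σ (P_i / 10 mm) · U_{j−i}.
At t = 6 h (j=2): Q = (3.4/10)·5 + (22.4/10)·7 = 17.4 m³/s.

Q ≈ 17.4 m³/s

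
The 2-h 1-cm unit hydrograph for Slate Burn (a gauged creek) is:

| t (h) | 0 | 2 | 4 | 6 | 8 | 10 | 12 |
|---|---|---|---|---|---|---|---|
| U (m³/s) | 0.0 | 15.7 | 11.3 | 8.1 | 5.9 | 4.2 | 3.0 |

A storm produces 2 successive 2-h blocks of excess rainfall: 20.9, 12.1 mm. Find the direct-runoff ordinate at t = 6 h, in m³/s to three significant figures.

By discrete convolution, Q_j = Σ (P_i / 10 mm) · U_{j−i}.
At t = 6 h (j=3): Q = (20.9/10)·8.1 + (12.1/10)·11.3 = 30.6 m³/s.

Q ≈ 30.6 m³/s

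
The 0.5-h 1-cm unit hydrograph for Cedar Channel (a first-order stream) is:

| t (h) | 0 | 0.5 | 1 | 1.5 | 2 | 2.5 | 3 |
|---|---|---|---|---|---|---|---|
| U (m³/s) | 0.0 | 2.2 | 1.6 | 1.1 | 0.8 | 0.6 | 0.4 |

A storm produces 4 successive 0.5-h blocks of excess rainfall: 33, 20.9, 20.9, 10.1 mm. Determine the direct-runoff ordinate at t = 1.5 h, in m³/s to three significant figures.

By discrete convolution, Q_j = Σ (P_i / 10 mm) · U_{j−i}.
At t = 1.5 h (j=3): Q = (33/10)·1.1 + (20.9/10)·1.6 + (20.9/10)·2.2 + (10.1/10)·0.0 = 11.6 m³/s.

Q ≈ 11.6 m³/s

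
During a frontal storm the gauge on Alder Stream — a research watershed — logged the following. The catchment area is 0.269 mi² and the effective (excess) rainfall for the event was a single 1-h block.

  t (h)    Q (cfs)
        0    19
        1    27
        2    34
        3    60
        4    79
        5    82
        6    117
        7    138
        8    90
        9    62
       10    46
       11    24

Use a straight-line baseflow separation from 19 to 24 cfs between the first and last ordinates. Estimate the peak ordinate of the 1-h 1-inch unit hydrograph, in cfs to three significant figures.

Direct runoff: 0.00, 7.55, 14.09, 39.64, 58.18, 60.73, 95.27, 115.82, 67.36, 38.91, 22.45, 0.00 cfs; ΣQ_DR = 520.0 cfs, peak = 115.82 cfs.
Runoff depth d = ΣQ_DR·Δt / A = 520.0 × 3600 / (0.269 mi²) = 2.995 in.
The 1-inch UH is the DRH scaled by (1 in)/d, so U_p = 115.82 × 1/2.995 = 38.7 cfs.

U_p ≈ 38.7 cfs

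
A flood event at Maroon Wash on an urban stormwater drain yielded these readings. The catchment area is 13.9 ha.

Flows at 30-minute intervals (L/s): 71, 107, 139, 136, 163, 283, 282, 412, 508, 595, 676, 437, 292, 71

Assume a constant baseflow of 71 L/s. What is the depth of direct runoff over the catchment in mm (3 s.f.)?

d ≈ 41.2 mm

Direct runoff: 0.0, 36.0, 68.0, 65.0, 92.0, 212.0, 211.0, 341.0, 437.0, 524.0, 605.0, 366.0, 221.0, 0.0 L/s; ΣQ_DR = 3178 L/s.
V = ΣQ_DR · Δt = 3178 × 1800 s = 5.720 × 10^6 L.
Over A = 13.9 ha, depth = V / A = 41.2 mm.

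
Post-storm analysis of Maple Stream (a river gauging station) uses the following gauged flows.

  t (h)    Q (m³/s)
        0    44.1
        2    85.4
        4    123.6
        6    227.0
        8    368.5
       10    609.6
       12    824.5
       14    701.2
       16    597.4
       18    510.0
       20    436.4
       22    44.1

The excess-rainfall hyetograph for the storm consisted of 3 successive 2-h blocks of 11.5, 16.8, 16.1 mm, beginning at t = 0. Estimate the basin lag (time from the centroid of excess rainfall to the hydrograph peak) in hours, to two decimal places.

Centroid of excess rainfall: t_c = Σ P_i·t̄_i / ΣP_i = 3.2072 h (block centres at 1, 3, 5 h).
Hydrograph peak occurs at t = 12 h, so basin lag t_L = 12 − 3.2072 = 8.79 h.

t_L ≈ 8.79 h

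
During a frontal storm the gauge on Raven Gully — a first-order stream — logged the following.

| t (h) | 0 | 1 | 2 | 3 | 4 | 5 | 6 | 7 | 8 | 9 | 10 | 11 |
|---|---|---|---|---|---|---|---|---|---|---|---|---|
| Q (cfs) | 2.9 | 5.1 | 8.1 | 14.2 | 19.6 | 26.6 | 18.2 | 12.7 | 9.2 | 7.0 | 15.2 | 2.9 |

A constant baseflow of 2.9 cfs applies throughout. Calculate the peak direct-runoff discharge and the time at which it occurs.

Subtracting baseflow gives direct-runoff ordinates: 0.0, 2.2, 5.2, 11.3, 16.7, 23.7, 15.3, 9.8, 6.3, 4.1, 12.3, 0.0 cfs.
The maximum is 23.7 cfs, occurring at the reading for t = 5 h.

Q_p = 23.7 cfs at t = 5 h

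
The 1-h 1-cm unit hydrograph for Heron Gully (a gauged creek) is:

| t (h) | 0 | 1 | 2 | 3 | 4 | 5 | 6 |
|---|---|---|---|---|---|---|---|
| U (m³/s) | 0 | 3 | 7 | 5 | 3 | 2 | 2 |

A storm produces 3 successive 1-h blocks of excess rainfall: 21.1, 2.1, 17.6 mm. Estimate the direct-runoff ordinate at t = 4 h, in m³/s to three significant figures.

By discrete convolution, Q_j = Σ (P_i / 10 mm) · U_{j−i}.
At t = 4 h (j=4): Q = (21.1/10)·3 + (2.1/10)·5 + (17.6/10)·7 = 19.7 m³/s.

Q ≈ 19.7 m³/s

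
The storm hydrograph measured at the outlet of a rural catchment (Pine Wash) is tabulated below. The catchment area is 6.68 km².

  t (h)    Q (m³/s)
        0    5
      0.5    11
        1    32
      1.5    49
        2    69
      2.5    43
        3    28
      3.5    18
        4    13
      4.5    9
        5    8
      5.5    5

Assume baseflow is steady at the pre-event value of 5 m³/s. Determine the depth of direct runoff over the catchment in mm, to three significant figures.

Direct runoff: 0.0, 6.0, 27.0, 44.0, 64.0, 38.0, 23.0, 13.0, 8.0, 4.0, 3.0, 0.0 m³/s; ΣQ_DR = 230.0 m³/s.
V = ΣQ_DR · Δt = 230.0 × 1800 s = 4.140 × 10^5 m³.
Over A = 6.68 km², depth = V / A = 62.0 mm.

d ≈ 62.0 mm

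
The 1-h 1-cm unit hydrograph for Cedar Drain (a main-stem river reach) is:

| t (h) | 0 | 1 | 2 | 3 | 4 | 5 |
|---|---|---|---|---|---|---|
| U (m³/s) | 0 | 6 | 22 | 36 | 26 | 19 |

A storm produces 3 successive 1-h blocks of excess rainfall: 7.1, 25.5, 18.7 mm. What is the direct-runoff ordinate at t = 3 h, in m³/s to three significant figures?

Q ≈ 92.9 m³/s

By discrete convolution, Q_j = Σ (P_i / 10 mm) · U_{j−i}.
At t = 3 h (j=3): Q = (7.1/10)·36 + (25.5/10)·22 + (18.7/10)·6 = 92.9 m³/s.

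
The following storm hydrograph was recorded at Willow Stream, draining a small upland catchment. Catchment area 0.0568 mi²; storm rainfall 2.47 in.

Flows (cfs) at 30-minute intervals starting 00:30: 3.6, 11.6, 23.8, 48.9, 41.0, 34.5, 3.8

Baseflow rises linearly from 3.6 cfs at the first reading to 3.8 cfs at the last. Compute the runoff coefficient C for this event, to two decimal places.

C ≈ 0.78

ΣQ_DR = 141.3 cfs; V = ΣQ_DR·Δt = 2.543 × 10^5 ft³.
Runoff depth d = V / A = 1.927 in.
C = d / P = 1.927 / 2.47 = 0.78.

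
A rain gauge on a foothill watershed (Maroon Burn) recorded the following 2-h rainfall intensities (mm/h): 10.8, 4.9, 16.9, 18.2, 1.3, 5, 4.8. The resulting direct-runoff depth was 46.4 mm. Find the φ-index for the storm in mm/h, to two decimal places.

Only the 3 blocks with intensity above φ contribute runoff: 10.8, 16.9, 18.2 mm/h.
Σ(I−φ)·Δt = d  ⇒  (10.8+16.9+18.2 − 3φ)·2 = 46.4
φ = (45.90 − 46.4/2) / 3 = 7.57 mm/h.

φ ≈ 7.57 mm/h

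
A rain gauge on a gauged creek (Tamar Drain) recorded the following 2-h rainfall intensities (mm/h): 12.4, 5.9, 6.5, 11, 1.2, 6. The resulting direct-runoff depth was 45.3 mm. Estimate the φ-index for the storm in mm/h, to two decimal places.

Only the 5 blocks with intensity above φ contribute runoff: 12.4, 5.9, 6.5, 11, 6 mm/h.
Σ(I−φ)·Δt = d  ⇒  (12.4+5.9+6.5+11+6 − 5φ)·2 = 45.3
φ = (41.80 − 45.3/2) / 5 = 3.83 mm/h.

φ ≈ 3.83 mm/h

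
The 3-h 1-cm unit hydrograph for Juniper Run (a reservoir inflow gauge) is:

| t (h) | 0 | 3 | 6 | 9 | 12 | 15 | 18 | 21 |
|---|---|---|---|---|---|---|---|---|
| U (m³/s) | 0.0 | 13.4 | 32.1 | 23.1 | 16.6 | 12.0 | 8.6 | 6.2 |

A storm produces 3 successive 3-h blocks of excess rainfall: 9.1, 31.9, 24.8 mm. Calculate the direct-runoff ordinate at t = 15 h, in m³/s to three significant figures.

By discrete convolution, Q_j = Σ (P_i / 10 mm) · U_{j−i}.
At t = 15 h (j=5): Q = (9.1/10)·12.0 + (31.9/10)·16.6 + (24.8/10)·23.1 = 121 m³/s.

Q ≈ 121 m³/s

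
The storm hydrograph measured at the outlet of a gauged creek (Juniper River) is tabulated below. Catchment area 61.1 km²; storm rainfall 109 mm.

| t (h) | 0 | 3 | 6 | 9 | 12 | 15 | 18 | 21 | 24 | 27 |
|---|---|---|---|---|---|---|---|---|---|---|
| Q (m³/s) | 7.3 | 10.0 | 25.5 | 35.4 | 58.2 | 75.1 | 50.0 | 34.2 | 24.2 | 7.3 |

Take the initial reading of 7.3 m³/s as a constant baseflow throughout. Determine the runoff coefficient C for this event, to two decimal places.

ΣQ_DR = 254.2 m³/s; V = ΣQ_DR·Δt = 2.745 × 10^6 m³.
Runoff depth d = V / A = 44.93 mm.
C = d / P = 44.93 / 109 = 0.41.

C ≈ 0.41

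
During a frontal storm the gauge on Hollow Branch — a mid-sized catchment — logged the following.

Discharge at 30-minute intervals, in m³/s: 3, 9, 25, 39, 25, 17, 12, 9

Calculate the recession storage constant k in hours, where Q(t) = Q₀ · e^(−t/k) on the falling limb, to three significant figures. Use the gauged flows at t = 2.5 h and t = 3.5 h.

On the falling limb, Q drops from 17 to 9 m³/s between t = 2.5 h and t = 3.5 h (Δt = 1 h).
k = −Δt / ln(Q₂/Q₁) = −1 / ln(9/17) = 1.57 h.

k ≈ 1.57 h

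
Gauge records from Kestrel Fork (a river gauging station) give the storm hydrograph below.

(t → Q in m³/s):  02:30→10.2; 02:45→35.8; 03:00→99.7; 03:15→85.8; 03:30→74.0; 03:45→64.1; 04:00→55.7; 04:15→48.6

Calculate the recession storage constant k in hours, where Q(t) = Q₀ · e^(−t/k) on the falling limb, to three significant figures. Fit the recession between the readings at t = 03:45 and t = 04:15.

On the falling limb, Q drops from 64.1 to 48.6 m³/s between t = 03:45 and t = 04:15 (Δt = 0.5 h).
k = −Δt / ln(Q₂/Q₁) = −0.5 / ln(48.6/64.1) = 1.81 h.

k ≈ 1.81 h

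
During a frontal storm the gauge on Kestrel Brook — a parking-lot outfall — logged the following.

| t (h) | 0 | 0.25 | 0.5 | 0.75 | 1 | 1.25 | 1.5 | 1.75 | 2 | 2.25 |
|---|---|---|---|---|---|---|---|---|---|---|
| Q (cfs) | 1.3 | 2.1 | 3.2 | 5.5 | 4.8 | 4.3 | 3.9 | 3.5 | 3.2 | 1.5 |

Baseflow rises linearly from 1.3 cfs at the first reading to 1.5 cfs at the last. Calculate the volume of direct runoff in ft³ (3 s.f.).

Direct-runoff ordinates (Q − Q_b): 0.00, 0.78, 1.86, 4.13, 3.41, 2.89, 2.47, 2.04, 1.72, 0.00 cfs.
ΣQ_DR = 19.30 cfs.
With Δt = 0.25 h = 900 s, V = ΣQ_DR · Δt = 19.30 × 900 = 17400 ft³.

V ≈ 17400 ft³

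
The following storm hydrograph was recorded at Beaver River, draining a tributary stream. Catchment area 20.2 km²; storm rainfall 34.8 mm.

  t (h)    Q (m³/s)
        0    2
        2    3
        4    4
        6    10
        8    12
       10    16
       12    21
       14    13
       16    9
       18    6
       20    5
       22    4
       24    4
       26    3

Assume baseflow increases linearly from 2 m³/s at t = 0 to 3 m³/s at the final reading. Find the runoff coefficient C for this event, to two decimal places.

ΣQ_DR = 77.00 m³/s; V = ΣQ_DR·Δt = 5.544 × 10^5 m³.
Runoff depth d = V / A = 27.45 mm.
C = d / P = 27.45 / 34.8 = 0.79.

C ≈ 0.79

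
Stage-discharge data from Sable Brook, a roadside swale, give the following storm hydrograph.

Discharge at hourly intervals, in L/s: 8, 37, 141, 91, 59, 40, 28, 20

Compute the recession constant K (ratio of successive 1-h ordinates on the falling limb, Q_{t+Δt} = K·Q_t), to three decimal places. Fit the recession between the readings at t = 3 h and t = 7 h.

Using the recession-limb readings at t = 3 h and t = 7 h: Q falls from 91 to 20 L/s over 4 intervals.
K = (Q₂/Q₁)^(1/4) = (20/91)^(1/4) = 0.685.

K ≈ 0.685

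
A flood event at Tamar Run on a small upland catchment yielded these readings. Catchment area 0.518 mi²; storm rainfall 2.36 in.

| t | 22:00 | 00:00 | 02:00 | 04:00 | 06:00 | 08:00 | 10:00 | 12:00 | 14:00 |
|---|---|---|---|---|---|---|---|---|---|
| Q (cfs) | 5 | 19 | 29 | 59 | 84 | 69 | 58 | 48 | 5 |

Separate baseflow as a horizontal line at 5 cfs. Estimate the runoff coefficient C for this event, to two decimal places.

C ≈ 0.84

ΣQ_DR = 331.0 cfs; V = ΣQ_DR·Δt = 2.383 × 10^6 ft³.
Runoff depth d = V / A = 1.980 in.
C = d / P = 1.980 / 2.36 = 0.84.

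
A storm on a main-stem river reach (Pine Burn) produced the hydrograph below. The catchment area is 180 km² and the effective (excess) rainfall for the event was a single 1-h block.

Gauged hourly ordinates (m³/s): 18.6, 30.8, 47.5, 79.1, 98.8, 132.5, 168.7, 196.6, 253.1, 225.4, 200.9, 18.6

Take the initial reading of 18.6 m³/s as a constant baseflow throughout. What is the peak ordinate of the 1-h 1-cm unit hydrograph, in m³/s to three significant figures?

Direct runoff: 0.0, 12.2, 28.9, 60.5, 80.2, 113.9, 150.1, 178.0, 234.5, 206.8, 182.3, 0.0 m³/s; ΣQ_DR = 1247 m³/s, peak = 234.5 m³/s.
Runoff depth d = ΣQ_DR·Δt / A = 1247 × 3600 / (180 km²) = 24.95 mm.
The 1-cm UH is the DRH scaled by (10 mm)/d, so U_p = 234.5 × 10/24.95 = 94.0 m³/s.

U_p ≈ 94.0 m³/s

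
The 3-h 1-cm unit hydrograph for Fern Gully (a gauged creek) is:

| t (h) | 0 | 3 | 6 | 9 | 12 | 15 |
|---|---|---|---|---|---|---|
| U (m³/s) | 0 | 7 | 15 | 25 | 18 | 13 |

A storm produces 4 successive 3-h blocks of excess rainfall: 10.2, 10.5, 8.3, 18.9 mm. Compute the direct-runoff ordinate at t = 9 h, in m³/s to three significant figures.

Q ≈ 47.1 m³/s

By discrete convolution, Q_j = Σ (P_i / 10 mm) · U_{j−i}.
At t = 9 h (j=3): Q = (10.2/10)·25 + (10.5/10)·15 + (8.3/10)·7 + (18.9/10)·0 = 47.1 m³/s.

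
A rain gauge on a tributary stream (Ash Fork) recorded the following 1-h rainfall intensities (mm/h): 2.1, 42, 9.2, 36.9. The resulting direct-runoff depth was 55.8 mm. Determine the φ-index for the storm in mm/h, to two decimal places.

Only the 2 blocks with intensity above φ contribute runoff: 42, 36.9 mm/h.
Σ(I−φ)·Δt = d  ⇒  (42+36.9 − 2φ)·1 = 55.8
φ = (78.90 − 55.8/1) / 2 = 11.55 mm/h.

φ ≈ 11.55 mm/h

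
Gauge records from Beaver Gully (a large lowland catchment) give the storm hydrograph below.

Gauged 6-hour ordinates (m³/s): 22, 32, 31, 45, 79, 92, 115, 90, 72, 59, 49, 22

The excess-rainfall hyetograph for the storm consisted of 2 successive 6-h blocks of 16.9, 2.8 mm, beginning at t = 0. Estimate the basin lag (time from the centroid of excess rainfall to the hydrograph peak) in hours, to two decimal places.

Centroid of excess rainfall: t_c = Σ P_i·t̄_i / ΣP_i = 3.8528 h (block centres at 3, 9 h).
Hydrograph peak occurs at t = 36 h, so basin lag t_L = 36 − 3.8528 = 32.15 h.

t_L ≈ 32.15 h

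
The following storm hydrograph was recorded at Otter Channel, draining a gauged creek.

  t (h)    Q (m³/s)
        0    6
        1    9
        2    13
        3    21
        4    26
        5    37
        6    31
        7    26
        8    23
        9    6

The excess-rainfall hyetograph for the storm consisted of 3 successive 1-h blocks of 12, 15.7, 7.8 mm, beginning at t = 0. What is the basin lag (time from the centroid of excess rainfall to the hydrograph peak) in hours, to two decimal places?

Centroid of excess rainfall: t_c = Σ P_i·t̄_i / ΣP_i = 1.3817 h (block centres at 0.5, 1.5, 2.5 h).
Hydrograph peak occurs at t = 5 h, so basin lag t_L = 5 − 1.3817 = 3.62 h.

t_L ≈ 3.62 h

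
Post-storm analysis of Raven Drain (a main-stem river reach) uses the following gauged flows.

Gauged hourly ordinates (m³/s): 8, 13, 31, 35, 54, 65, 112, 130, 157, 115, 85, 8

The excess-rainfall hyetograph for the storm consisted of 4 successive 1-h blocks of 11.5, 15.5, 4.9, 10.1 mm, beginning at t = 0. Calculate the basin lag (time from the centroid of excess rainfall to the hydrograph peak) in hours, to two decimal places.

Centroid of excess rainfall: t_c = Σ P_i·t̄_i / ΣP_i = 1.8238 h (block centres at 0.5, 1.5, 2.5, 3.5 h).
Hydrograph peak occurs at t = 8 h, so basin lag t_L = 8 − 1.8238 = 6.18 h.

t_L ≈ 6.18 h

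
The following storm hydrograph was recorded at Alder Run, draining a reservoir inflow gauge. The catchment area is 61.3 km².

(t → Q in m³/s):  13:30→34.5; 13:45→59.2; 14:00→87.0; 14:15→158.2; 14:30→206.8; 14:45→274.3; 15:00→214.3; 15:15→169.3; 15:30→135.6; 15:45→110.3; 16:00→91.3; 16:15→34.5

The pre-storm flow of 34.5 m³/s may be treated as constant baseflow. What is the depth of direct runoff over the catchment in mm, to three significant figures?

d ≈ 17.1 mm

Direct runoff: 0.0, 24.7, 52.5, 123.7, 172.3, 239.8, 179.8, 134.8, 101.1, 75.8, 56.8, 0.0 m³/s; ΣQ_DR = 1161 m³/s.
V = ΣQ_DR · Δt = 1161 × 900 s = 1.045 × 10^6 m³.
Over A = 61.3 km², depth = V / A = 17.1 mm.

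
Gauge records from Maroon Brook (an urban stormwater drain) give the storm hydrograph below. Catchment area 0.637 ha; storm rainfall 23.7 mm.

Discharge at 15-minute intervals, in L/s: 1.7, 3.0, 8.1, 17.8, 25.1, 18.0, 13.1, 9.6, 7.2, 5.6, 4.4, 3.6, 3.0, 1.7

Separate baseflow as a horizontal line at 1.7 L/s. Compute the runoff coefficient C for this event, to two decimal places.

ΣQ_DR = 98.10 L/s; V = ΣQ_DR·Δt = 88290 L.
Runoff depth d = V / A = 13.86 mm.
C = d / P = 13.86 / 23.7 = 0.58.

C ≈ 0.58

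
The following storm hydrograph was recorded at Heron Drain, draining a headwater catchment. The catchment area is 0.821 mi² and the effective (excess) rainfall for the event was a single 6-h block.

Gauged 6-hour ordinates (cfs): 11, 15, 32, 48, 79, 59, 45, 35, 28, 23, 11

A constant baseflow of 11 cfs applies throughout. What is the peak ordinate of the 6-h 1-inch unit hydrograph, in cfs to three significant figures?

Direct runoff: 0.0, 4.0, 21.0, 37.0, 68.0, 48.0, 34.0, 24.0, 17.0, 12.0, 0.0 cfs; ΣQ_DR = 265.0 cfs, peak = 68.0 cfs.
Runoff depth d = ΣQ_DR·Δt / A = 265.0 × 21600 / (0.821 mi²) = 3.001 in.
The 1-inch UH is the DRH scaled by (1 in)/d, so U_p = 68.0 × 1/3.001 = 22.7 cfs.

U_p ≈ 22.7 cfs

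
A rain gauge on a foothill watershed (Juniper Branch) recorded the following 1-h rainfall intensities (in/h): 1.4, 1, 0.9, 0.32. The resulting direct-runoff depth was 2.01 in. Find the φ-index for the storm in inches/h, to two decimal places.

Only the 3 blocks with intensity above φ contribute runoff: 1.4, 1, 0.9 in/h.
Σ(I−φ)·Δt = d  ⇒  (1.4+1+0.9 − 3φ)·1 = 2.01
φ = (3.300 − 2.01/1) / 3 = 0.43 in/h.

φ ≈ 0.43 in/h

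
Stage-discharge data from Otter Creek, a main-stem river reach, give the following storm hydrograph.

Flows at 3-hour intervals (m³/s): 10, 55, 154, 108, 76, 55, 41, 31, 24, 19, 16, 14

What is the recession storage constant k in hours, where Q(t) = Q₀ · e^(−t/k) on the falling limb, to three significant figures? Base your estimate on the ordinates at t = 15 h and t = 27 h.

On the falling limb, Q drops from 55 to 19 m³/s between t = 15 h and t = 27 h (Δt = 12 h).
k = −Δt / ln(Q₂/Q₁) = −12 / ln(19/55) = 11.3 h.

k ≈ 11.3 h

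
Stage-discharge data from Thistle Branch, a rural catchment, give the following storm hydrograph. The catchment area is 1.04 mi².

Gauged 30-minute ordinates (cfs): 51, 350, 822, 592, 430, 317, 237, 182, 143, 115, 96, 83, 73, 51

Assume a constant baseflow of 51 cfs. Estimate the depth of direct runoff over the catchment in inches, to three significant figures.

d ≈ 2.11 in

Direct runoff: 0.0, 299.0, 771.0, 541.0, 379.0, 266.0, 186.0, 131.0, 92.0, 64.0, 45.0, 32.0, 22.0, 0.0 cfs; ΣQ_DR = 2828 cfs.
V = ΣQ_DR · Δt = 2828 × 1800 s = 5.090 × 10^6 ft³.
Over A = 1.04 mi², depth = V / A = 2.11 in.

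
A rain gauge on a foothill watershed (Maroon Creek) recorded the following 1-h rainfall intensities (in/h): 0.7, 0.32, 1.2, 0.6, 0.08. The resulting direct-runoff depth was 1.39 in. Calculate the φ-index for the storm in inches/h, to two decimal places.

φ ≈ 0.37 in/h

Only the 3 blocks with intensity above φ contribute runoff: 0.7, 1.2, 0.6 in/h.
Σ(I−φ)·Δt = d  ⇒  (0.7+1.2+0.6 − 3φ)·1 = 1.39
φ = (2.500 − 1.39/1) / 3 = 0.37 in/h.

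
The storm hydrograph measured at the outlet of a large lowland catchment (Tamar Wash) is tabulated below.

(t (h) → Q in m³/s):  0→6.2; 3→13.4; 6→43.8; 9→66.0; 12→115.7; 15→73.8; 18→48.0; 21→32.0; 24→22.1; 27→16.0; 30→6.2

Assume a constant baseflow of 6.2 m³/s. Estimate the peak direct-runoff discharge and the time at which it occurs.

Subtracting baseflow gives direct-runoff ordinates: 0.0, 7.2, 37.6, 59.8, 109.5, 67.6, 41.8, 25.8, 15.9, 9.8, 0.0 m³/s.
The maximum is 109.5 m³/s, occurring at the reading for t = 12 h.

Q_p = 109.5 m³/s at t = 12 h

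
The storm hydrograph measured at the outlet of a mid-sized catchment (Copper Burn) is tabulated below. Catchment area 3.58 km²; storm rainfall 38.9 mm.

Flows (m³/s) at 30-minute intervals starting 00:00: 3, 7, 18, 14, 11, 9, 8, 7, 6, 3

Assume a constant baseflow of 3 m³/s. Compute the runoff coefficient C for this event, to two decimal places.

ΣQ_DR = 56.00 m³/s; V = ΣQ_DR·Δt = 1.008 × 10^5 m³.
Runoff depth d = V / A = 28.16 mm.
C = d / P = 28.16 / 38.9 = 0.72.

C ≈ 0.72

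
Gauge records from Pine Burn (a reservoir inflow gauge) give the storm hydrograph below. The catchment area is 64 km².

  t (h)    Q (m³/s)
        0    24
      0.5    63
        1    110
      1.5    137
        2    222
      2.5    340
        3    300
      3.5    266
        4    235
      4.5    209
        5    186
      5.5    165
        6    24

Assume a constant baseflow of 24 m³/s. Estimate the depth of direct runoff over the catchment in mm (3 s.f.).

Direct runoff: 0.0, 39.0, 86.0, 113.0, 198.0, 316.0, 276.0, 242.0, 211.0, 185.0, 162.0, 141.0, 0.0 m³/s; ΣQ_DR = 1969 m³/s.
V = ΣQ_DR · Δt = 1969 × 1800 s = 3.544 × 10^6 m³.
Over A = 64 km², depth = V / A = 55.4 mm.

d ≈ 55.4 mm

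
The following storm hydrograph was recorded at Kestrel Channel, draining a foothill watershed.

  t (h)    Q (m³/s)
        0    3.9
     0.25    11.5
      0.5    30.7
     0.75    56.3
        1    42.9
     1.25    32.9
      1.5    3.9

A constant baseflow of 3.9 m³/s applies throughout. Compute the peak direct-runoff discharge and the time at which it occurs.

Subtracting baseflow gives direct-runoff ordinates: 0.0, 7.6, 26.8, 52.4, 39.0, 29.0, 0.0 m³/s.
The maximum is 52.4 m³/s, occurring at the reading for t = 0.75 h.

Q_p = 52.4 m³/s at t = 0.75 h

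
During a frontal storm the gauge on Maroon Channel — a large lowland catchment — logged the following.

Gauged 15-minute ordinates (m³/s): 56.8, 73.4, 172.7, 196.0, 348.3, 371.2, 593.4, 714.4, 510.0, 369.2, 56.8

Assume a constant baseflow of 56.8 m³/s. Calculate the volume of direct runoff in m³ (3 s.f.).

V ≈ 2.55 × 10^6 m³

Direct-runoff ordinates (Q − Q_b): 0.0, 16.6, 115.9, 139.2, 291.5, 314.4, 536.6, 657.6, 453.2, 312.4, 0.0 m³/s.
ΣQ_DR = 2837 m³/s.
With Δt = 0.25 h = 900 s, V = ΣQ_DR · Δt = 2837 × 900 = 2.55 × 10^6 m³.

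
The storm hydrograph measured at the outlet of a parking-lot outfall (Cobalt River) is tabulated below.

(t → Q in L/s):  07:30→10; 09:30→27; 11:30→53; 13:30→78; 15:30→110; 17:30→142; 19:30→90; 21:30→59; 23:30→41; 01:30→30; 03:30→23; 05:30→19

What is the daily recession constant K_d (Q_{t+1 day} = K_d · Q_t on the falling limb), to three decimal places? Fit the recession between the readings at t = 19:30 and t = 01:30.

K_d ≈ 0.012

Between t = 19:30 and t = 01:30 the flow falls from 90 to 30 L/s over 3×2 h = 6 h.
Per-interval ratio K = (30/90)^(1/3) = 0.6934; K_d = K^(24/2) = 0.012.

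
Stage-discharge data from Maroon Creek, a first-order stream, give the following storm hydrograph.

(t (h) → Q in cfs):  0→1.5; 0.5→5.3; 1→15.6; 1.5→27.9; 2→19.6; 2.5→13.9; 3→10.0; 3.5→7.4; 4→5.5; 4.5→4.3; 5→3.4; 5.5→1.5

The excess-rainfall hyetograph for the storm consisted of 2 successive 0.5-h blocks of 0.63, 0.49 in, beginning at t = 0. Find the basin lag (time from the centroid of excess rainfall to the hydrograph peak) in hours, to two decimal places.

Centroid of excess rainfall: t_c = Σ P_i·t̄_i / ΣP_i = 0.4688 h (block centres at 0.25, 0.75 h).
Hydrograph peak occurs at t = 1.5 h, so basin lag t_L = 1.5 − 0.4688 = 1.03 h.

t_L ≈ 1.03 h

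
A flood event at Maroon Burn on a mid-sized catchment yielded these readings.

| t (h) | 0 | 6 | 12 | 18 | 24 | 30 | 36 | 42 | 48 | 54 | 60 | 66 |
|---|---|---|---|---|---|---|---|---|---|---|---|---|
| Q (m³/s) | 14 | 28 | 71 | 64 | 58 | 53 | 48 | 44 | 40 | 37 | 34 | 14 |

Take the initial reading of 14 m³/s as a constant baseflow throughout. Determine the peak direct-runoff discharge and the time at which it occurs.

Q_p = 57.0 m³/s at t = 12 h

Subtracting baseflow gives direct-runoff ordinates: 0.0, 14.0, 57.0, 50.0, 44.0, 39.0, 34.0, 30.0, 26.0, 23.0, 20.0, 0.0 m³/s.
The maximum is 57.0 m³/s, occurring at the reading for t = 12 h.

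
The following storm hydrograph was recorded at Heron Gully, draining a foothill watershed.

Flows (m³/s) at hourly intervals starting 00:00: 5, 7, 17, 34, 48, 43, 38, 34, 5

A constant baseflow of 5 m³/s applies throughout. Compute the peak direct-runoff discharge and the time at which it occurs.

Q_p = 43.0 m³/s at t = 04:00

Subtracting baseflow gives direct-runoff ordinates: 0.0, 2.0, 12.0, 29.0, 43.0, 38.0, 33.0, 29.0, 0.0 m³/s.
The maximum is 43.0 m³/s, occurring at the reading for t = 04:00.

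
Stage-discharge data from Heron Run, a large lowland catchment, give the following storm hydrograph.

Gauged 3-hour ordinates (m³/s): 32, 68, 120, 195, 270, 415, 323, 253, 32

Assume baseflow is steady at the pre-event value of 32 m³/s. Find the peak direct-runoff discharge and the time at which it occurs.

Subtracting baseflow gives direct-runoff ordinates: 0.0, 36.0, 88.0, 163.0, 238.0, 383.0, 291.0, 221.0, 0.0 m³/s.
The maximum is 383.0 m³/s, occurring at the reading for t = 15 h.

Q_p = 383.0 m³/s at t = 15 h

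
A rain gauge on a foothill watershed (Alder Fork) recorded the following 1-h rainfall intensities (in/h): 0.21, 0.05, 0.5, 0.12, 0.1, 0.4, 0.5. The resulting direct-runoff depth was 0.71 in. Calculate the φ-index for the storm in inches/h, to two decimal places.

Only the 3 blocks with intensity above φ contribute runoff: 0.5, 0.4, 0.5 in/h.
Σ(I−φ)·Δt = d  ⇒  (0.5+0.4+0.5 − 3φ)·1 = 0.71
φ = (1.400 − 0.71/1) / 3 = 0.23 in/h.

φ ≈ 0.23 in/h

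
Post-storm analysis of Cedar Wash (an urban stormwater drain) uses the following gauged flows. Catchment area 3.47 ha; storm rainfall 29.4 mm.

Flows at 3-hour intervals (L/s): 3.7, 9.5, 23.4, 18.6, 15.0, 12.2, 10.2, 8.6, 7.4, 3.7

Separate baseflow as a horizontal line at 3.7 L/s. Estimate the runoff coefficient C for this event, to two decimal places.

ΣQ_DR = 75.30 L/s; V = ΣQ_DR·Δt = 8.132 × 10^5 L.
Runoff depth d = V / A = 23.44 mm.
C = d / P = 23.44 / 29.4 = 0.80.

C ≈ 0.80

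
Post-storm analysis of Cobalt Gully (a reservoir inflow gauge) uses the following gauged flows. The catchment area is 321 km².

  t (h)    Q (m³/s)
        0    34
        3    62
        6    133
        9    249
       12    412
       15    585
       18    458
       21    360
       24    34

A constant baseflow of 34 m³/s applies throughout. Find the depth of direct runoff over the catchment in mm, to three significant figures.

Direct runoff: 0.0, 28.0, 99.0, 215.0, 378.0, 551.0, 424.0, 326.0, 0.0 m³/s; ΣQ_DR = 2021 m³/s.
V = ΣQ_DR · Δt = 2021 × 10800 s = 2.183 × 10^7 m³.
Over A = 321 km², depth = V / A = 68.0 mm.

d ≈ 68.0 mm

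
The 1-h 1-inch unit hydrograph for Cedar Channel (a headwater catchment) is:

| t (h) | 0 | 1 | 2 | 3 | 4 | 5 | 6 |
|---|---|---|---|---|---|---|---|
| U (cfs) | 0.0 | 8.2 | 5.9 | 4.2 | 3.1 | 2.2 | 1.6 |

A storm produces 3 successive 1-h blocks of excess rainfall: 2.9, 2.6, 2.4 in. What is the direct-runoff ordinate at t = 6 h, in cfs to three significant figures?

By discrete convolution, Q_j = Σ (P_i / 1 in) · U_{j−i}.
At t = 6 h (j=6): Q = (2.9/1)·1.6 + (2.6/1)·2.2 + (2.4/1)·3.1 = 17.8 cfs.

Q ≈ 17.8 cfs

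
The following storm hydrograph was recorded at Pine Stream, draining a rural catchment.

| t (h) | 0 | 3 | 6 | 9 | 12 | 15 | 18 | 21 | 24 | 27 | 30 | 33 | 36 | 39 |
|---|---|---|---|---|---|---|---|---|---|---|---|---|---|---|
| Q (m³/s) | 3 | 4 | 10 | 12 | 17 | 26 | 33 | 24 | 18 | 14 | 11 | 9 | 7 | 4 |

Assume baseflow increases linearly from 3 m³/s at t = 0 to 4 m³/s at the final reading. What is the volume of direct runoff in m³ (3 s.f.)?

Direct-runoff ordinates (Q − Q_b): 0.00, 0.92, 6.85, 8.77, 13.69, 22.62, 29.54, 20.46, 14.38, 10.31, 7.23, 5.15, 3.08, 0.00 m³/s.
ΣQ_DR = 143.0 m³/s.
With Δt = 3 h = 10800 s, V = ΣQ_DR · Δt = 143.0 × 10800 = 1.54 × 10^6 m³.

V ≈ 1.54 × 10^6 m³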